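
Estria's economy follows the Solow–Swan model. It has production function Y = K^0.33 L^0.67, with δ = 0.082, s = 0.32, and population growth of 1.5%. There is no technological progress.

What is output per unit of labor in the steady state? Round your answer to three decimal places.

In steady state, investment equals break-even investment: s·k^α = (n + δ)·k.
Dividing both sides by k: k^(1−α) = s / (n + δ).
k^0.67 = 0.32 / (0.015 + 0.082) = 0.32 / 0.097 = 3.2990
k* = 3.2990^(1/0.67) ≈ 5.9389
y* = (k*)^α = 5.9389^0.33 ≈ 1.8002

y* ≈ 1.800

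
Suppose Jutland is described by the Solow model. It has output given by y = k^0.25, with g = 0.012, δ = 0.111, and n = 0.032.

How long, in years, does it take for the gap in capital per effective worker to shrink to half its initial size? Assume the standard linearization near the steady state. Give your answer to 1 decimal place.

Near the steady state the convergence rate is λ = (1 − α)(n + g + δ).
λ = (1 − 0.25) × 0.155 = 0.75 × 0.155 = 0.11625
Half-life = ln 2 / λ = 0.6931 / 0.11625 ≈ 5.96 years

half-life ≈ 6.0 years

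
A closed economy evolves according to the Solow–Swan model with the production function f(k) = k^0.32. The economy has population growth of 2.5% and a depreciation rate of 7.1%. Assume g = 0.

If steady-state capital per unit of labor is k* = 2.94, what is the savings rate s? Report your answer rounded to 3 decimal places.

At the steady state, Δk = 0, so s·k^α = (n + δ)·k.
So s / (n + δ) = (k*)^(1−α) = 2.94^0.68 = 2.0820.
Therefore s = 2.0820 × (n + δ) = 2.0820 × 0.096 = 0.1999.

s ≈ 0.200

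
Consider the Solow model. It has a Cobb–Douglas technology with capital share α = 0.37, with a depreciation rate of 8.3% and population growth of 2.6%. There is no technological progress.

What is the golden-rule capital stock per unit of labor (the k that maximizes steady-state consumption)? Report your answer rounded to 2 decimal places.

k_gold ≈ 6.96

The golden rule sets f'(k) = n + δ, i.e. α·k^(α−1) = n + δ.
So k^(1−α) = α / (n + δ) = 0.37 / 0.109 = 3.3945.
k_gold = 3.3945^(1/0.63) ≈ 6.9583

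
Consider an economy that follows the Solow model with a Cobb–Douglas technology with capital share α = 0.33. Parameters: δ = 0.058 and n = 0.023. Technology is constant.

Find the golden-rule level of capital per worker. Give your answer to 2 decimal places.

The golden rule sets f'(k) = n + δ, i.e. α·k^(α−1) = n + δ.
So k^(1−α) = α / (n + δ) = 0.33 / 0.081 = 4.0741.
k_gold = 4.0741^(1/0.67) ≈ 8.1376

k_gold ≈ 8.14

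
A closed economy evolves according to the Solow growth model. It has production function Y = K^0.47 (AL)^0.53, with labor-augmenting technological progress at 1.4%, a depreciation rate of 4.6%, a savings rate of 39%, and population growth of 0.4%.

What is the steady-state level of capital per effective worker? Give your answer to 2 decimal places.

k* = 30.26

Steady state requires s·f(k) = (n + g + δ)·k, i.e. s·k^α = (n + g + δ)·k.
Dividing both sides by k: k^(1−α) = s / (n + g + δ).
k^0.53 = 0.39 / (0.004 + 0.014 + 0.046) = 0.39 / 0.064 = 6.0938
k* = 6.0938^(1/0.53) ≈ 30.2636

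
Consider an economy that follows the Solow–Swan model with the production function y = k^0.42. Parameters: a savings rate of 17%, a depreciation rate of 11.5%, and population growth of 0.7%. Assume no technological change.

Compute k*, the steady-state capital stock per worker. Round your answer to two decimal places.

k* ≈ 1.77

At the steady state, Δk = 0, so s·k^α = (n + δ)·k.
Dividing both sides by k: k^(1−α) = s / (n + δ).
k^0.58 = 0.17 / (0.007 + 0.115) = 0.17 / 0.122 = 1.3934
k* = 1.3934^(1/0.58) ≈ 1.7718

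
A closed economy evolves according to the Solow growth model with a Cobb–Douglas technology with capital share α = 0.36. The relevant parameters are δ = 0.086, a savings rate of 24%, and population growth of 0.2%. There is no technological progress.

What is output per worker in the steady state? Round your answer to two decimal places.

At the steady state, Δk = 0, so s·k^α = (n + δ)·k.
Dividing both sides by k: k^(1−α) = s / (n + δ).
k^0.64 = 0.24 / (0.002 + 0.086) = 0.24 / 0.088 = 2.7273
k* = 2.7273^(1/0.64) ≈ 4.7955
y* = (k*)^α = 4.7955^0.36 ≈ 1.7583

y* = 1.76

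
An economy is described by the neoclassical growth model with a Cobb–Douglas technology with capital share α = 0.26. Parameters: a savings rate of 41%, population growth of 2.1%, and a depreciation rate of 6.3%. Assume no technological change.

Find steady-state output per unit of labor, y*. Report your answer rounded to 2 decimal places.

y* = 1.75

At the steady state, Δk = 0, so s·k^α = (n + δ)·k.
Rearranging, k^(1−α) = s / (n + δ).
k^0.74 = 0.41 / (0.021 + 0.063) = 0.41 / 0.084 = 4.8810
k* = 4.8810^(1/0.74) ≈ 8.5196
y* = (k*)^α = 8.5196^0.26 ≈ 1.7455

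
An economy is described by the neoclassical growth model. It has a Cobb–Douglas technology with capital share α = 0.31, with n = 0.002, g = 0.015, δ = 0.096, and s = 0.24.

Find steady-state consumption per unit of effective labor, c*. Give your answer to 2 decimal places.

Steady state requires s·f(k) = (n + g + δ)·k, i.e. s·k^α = (n + g + δ)·k.
Dividing both sides by k: k^(1−α) = s / (n + g + δ).
k^0.69 = 0.24 / (0.002 + 0.015 + 0.096) = 0.24 / 0.113 = 2.1239
k* = 2.1239^(1/0.69) ≈ 2.9793
y* = (k*)^α = 2.9793^0.31 ≈ 1.4027
c* = (1 − s)·y* = (1 − 0.24) × 1.4027 ≈ 1.0661

c* = 1.07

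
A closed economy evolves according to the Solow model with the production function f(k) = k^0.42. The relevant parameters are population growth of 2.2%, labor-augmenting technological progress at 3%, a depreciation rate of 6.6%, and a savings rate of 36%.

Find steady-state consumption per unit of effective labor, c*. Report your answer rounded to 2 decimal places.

At the steady state, Δk = 0, so s·k^α = (n + g + δ)·k.
Rearranging, k^(1−α) = s / (n + g + δ).
k^0.58 = 0.36 / (0.022 + 0.030 + 0.066) = 0.36 / 0.118 = 3.0508
k* = 3.0508^(1/0.58) ≈ 6.8422
y* = (k*)^α = 6.8422^0.42 ≈ 2.2428
c* = (1 − s)·y* = (1 − 0.36) × 2.2428 ≈ 1.4354

c* = 1.44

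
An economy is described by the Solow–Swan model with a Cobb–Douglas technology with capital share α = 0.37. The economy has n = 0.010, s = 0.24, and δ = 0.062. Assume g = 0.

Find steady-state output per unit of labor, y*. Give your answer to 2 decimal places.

y* ≈ 2.03

Steady state requires s·f(k) = (n + δ)·k, i.e. s·k^α = (n + δ)·k.
Rearranging, k^(1−α) = s / (n + δ).
k^0.63 = 0.24 / (0.010 + 0.062) = 0.24 / 0.072 = 3.3333
k* = 3.3333^(1/0.63) ≈ 6.7602
y* = (k*)^α = 6.7602^0.37 ≈ 2.0281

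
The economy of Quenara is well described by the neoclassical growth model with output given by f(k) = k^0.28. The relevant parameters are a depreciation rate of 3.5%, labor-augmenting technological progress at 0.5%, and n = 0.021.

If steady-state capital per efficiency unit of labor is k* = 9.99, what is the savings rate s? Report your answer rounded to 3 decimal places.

s ≈ 0.320

At the steady state, Δk = 0, so s·k^α = (n + g + δ)·k.
So s / (n + g + δ) = (k*)^(1−α) = 9.99^0.72 = 5.2443.
Therefore s = 5.2443 × (n + g + δ) = 5.2443 × 0.061 = 0.3199.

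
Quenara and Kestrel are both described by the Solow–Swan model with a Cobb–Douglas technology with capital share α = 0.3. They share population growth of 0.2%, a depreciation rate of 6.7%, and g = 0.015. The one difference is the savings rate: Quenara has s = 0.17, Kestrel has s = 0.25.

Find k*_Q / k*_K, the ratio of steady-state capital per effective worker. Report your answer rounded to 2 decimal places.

k*_Q / k*_K ≈ 0.58

Steady-state k* = [s/(n + g + δ)]^(1/(1−α)), so the ratio is [ (s_Q/(n + g + δ)_Q) / (s_K/(n + g + δ)_K) ]^1.4286.
s_Q/(n + g + δ)_Q = 0.17/0.084 = 2.0238; s_K/(n + g + δ)_K = 0.25/0.084 = 2.9762.
Ratio = (2.0238/2.9762)^1.4286 = 0.6800^1.4286 ≈ 0.5764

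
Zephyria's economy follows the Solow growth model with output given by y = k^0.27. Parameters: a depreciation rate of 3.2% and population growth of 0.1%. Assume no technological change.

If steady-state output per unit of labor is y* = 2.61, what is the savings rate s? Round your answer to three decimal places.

s ≈ 0.442

At the steady state, Δk = 0, so s·k^α = (n + δ)·k.
Since y* = [s/(n + δ)]^(α/(1−α)), we have s/(n + δ) = (y*)^((1−α)/α) = 2.61^2.7037 = 13.3805.
Therefore s = 13.3805 × (n + δ) = 13.3805 × 0.033 = 0.4416.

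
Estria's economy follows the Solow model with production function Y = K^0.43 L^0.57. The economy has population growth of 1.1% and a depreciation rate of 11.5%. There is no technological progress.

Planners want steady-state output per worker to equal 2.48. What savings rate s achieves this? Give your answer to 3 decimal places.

At the steady state, Δk = 0, so s·k^α = (n + δ)·k.
Since y* = [s/(n + δ)]^(α/(1−α)), we have s/(n + δ) = (y*)^((1−α)/α) = 2.48^1.3256 = 3.3334.
Therefore s = 3.3334 × (n + δ) = 3.3334 × 0.126 = 0.4200.

s ≈ 0.420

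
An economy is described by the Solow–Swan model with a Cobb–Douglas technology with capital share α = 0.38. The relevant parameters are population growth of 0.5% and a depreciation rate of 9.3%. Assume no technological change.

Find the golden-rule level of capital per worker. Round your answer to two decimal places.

The golden rule sets f'(k) = n + δ, i.e. α·k^(α−1) = n + δ.
So k^(1−α) = α / (n + δ) = 0.38 / 0.098 = 3.8776.
k_gold = 3.8776^(1/0.62) ≈ 8.8981

k_gold ≈ 8.90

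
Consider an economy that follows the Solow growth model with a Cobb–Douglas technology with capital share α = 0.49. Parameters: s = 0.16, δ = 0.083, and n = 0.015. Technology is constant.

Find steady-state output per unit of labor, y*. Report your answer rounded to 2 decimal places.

y* = 1.60

In steady state, investment equals break-even investment: s·k^α = (n + δ)·k.
Dividing both sides by k: k^(1−α) = s / (n + δ).
k^0.51 = 0.16 / (0.015 + 0.083) = 0.16 / 0.098 = 1.6327
k* = 1.6327^(1/0.51) ≈ 2.6150
y* = (k*)^α = 2.6150^0.49 ≈ 1.6016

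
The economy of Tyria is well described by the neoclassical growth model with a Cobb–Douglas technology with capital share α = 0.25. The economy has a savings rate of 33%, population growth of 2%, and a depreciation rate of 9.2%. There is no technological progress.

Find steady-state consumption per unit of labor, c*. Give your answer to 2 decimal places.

In steady state, investment equals break-even investment: s·k^α = (n + δ)·k.
Dividing both sides by k: k^(1−α) = s / (n + δ).
k^0.75 = 0.33 / (0.020 + 0.092) = 0.33 / 0.112 = 2.9464
k* = 2.9464^(1/0.75) ≈ 4.2240
y* = (k*)^α = 4.2240^0.25 ≈ 1.4336
c* = (1 − s)·y* = (1 − 0.33) × 1.4336 ≈ 0.9605

c* = 0.96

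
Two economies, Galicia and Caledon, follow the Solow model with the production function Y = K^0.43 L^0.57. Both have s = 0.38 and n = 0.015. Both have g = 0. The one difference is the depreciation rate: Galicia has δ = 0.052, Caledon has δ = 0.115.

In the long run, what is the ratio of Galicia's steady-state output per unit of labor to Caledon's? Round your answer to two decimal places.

Steady-state y* = [s/(n + δ)]^(α/(1−α)), so the ratio is [ (s_G/(n + δ)_G) / (s_C/(n + δ)_C) ]^0.7544.
s_G/(n + δ)_G = 0.38/0.067 = 5.6716; s_C/(n + δ)_C = 0.38/0.130 = 2.9231.
Ratio = (5.6716/2.9231)^0.7544 = 1.9403^0.7544 ≈ 1.6488

y*_G / y*_C ≈ 1.65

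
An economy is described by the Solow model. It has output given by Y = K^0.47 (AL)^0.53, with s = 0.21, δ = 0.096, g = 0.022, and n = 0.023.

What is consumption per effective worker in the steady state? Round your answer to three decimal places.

c* ≈ 1.125

In steady state, investment equals break-even investment: s·k^α = (n + g + δ)·k.
Dividing both sides by k: k^(1−α) = s / (n + g + δ).
k^0.53 = 0.21 / (0.023 + 0.022 + 0.096) = 0.21 / 0.141 = 1.4894
k* = 1.4894^(1/0.53) ≈ 2.1205
y* = (k*)^α = 2.1205^0.47 ≈ 1.4237
c* = (1 − s)·y* = (1 − 0.21) × 1.4237 ≈ 1.1247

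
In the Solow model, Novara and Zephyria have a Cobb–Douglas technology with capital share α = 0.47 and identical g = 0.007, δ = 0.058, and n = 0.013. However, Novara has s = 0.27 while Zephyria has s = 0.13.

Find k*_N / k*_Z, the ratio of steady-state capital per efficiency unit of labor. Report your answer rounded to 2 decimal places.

Steady-state k* = [s/(n + g + δ)]^(1/(1−α)), so the ratio is [ (s_N/(n + g + δ)_N) / (s_Z/(n + g + δ)_Z) ]^1.8868.
s_N/(n + g + δ)_N = 0.27/0.078 = 3.4615; s_Z/(n + g + δ)_Z = 0.13/0.078 = 1.6667.
Ratio = (3.4615/1.6667)^1.8868 = 2.0769^1.8868 ≈ 3.9710

k*_N / k*_Z ≈ 3.97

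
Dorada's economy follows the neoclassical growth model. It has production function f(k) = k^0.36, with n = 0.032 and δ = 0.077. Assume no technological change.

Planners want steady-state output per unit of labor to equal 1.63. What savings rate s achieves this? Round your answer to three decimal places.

s ≈ 0.260

In steady state, investment equals break-even investment: s·k^α = (n + δ)·k.
Since y* = [s/(n + δ)]^(α/(1−α)), we have s/(n + δ) = (y*)^((1−α)/α) = 1.63^1.7778 = 2.3836.
Therefore s = 2.3836 × (n + δ) = 2.3836 × 0.109 = 0.2598.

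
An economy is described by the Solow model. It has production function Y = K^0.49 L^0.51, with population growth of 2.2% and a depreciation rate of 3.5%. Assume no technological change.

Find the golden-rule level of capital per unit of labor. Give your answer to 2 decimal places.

k_gold ≈ 67.92

The golden rule sets f'(k) = n + δ, i.e. α·k^(α−1) = n + δ.
So k^(1−α) = α / (n + δ) = 0.49 / 0.057 = 8.5965.
k_gold = 8.5965^(1/0.51) ≈ 67.9209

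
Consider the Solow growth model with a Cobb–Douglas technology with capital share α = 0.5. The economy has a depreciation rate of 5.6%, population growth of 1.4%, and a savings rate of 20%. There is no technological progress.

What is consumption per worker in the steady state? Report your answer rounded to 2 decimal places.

In steady state, investment equals break-even investment: s·k^α = (n + δ)·k.
Rearranging, k^(1−α) = s / (n + δ).
k^0.5 = 0.20 / (0.014 + 0.056) = 0.20 / 0.070 = 2.8571
k* = 2.8571^(1/0.5) ≈ 8.1630
y* = (k*)^α = 8.1630^0.5 ≈ 2.8571
c* = (1 − s)·y* = (1 − 0.20) × 2.8571 ≈ 2.2857

c* ≈ 2.29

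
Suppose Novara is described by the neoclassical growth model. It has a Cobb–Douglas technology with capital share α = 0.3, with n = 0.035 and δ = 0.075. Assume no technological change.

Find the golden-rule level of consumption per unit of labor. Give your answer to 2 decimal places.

At the golden rule, f'(k) = n + δ, so α·k^(α−1) = n + δ and k_gold = (α/(n + δ))^(1/(1−α)).
k_gold = (0.3/0.110)^(1/0.7) = 2.7273^1.4286 ≈ 4.1926
c_gold = f(k_gold) − (n + δ)·k_gold = 1.5373 − 0.110×4.1926 ≈ 1.0761

c_gold ≈ 1.08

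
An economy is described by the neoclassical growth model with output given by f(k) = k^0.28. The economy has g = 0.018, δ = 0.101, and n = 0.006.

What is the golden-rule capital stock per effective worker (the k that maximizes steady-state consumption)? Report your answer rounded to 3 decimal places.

k_gold ≈ 3.065

The golden rule sets f'(k) = n + g + δ, i.e. α·k^(α−1) = n + g + δ.
So k^(1−α) = α / (n + g + δ) = 0.28 / 0.125 = 2.2400.
k_gold = 2.2400^(1/0.72) ≈ 3.0652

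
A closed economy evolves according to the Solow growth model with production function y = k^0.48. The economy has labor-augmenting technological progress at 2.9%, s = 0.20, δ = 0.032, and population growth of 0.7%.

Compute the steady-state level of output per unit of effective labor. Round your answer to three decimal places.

y* = 2.707

In steady state, investment equals break-even investment: s·k^α = (n + g + δ)·k.
Dividing both sides by k: k^(1−α) = s / (n + g + δ).
k^0.52 = 0.20 / (0.007 + 0.029 + 0.032) = 0.20 / 0.068 = 2.9412
k* = 2.9412^(1/0.52) ≈ 7.9618
y* = (k*)^α = 7.9618^0.48 ≈ 2.7070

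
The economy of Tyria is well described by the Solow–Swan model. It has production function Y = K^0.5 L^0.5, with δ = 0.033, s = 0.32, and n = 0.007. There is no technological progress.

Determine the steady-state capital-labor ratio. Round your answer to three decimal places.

At the steady state, Δk = 0, so s·k^α = (n + δ)·k.
Dividing both sides by k: k^(1−α) = s / (n + δ).
k^0.5 = 0.32 / (0.007 + 0.033) = 0.32 / 0.040 = 8.0000
k* = 8.0000^(1/0.5) ≈ 64.0000

k* ≈ 64.000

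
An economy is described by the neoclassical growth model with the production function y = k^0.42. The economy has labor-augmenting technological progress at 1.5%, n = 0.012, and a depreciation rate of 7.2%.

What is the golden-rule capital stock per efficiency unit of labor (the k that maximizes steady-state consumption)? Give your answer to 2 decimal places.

The golden rule sets f'(k) = n + g + δ, i.e. α·k^(α−1) = n + g + δ.
So k^(1−α) = α / (n + g + δ) = 0.42 / 0.099 = 4.2424.
k_gold = 4.2424^(1/0.58) ≈ 12.0806

k_gold ≈ 12.08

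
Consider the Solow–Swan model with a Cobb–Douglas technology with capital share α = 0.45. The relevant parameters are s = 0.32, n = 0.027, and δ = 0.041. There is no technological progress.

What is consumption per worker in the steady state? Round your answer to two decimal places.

At the steady state, Δk = 0, so s·k^α = (n + δ)·k.
Dividing both sides by k: k^(1−α) = s / (n + δ).
k^0.55 = 0.32 / (0.027 + 0.041) = 0.32 / 0.068 = 4.7059
k* = 4.7059^(1/0.55) ≈ 16.7104
y* = (k*)^α = 16.7104^0.45 ≈ 3.5509
c* = (1 − s)·y* = (1 − 0.32) × 3.5509 ≈ 2.4146

c* = 2.41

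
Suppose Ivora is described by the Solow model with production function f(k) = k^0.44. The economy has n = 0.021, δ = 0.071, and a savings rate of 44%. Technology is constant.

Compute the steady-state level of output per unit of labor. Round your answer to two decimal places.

y* ≈ 3.42

Steady state requires s·f(k) = (n + δ)·k, i.e. s·k^α = (n + δ)·k.
Dividing both sides by k: k^(1−α) = s / (n + δ).
k^0.56 = 0.44 / (0.021 + 0.071) = 0.44 / 0.092 = 4.7826
k* = 4.7826^(1/0.56) ≈ 16.3563
y* = (k*)^α = 16.3563^0.44 ≈ 3.4200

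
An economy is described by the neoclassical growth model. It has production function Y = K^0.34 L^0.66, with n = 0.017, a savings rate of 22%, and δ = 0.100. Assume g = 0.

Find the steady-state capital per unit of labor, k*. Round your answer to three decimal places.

k* = 2.603

In steady state, investment equals break-even investment: s·k^α = (n + δ)·k.
Rearranging, k^(1−α) = s / (n + δ).
k^0.66 = 0.22 / (0.017 + 0.100) = 0.22 / 0.117 = 1.8803
k* = 1.8803^(1/0.66) ≈ 2.6031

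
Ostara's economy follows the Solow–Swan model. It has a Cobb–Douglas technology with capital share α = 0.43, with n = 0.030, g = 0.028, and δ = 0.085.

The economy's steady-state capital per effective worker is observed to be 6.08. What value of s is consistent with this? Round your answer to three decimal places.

Steady state requires s·f(k) = (n + g + δ)·k, i.e. s·k^α = (n + g + δ)·k.
So s / (n + g + δ) = (k*)^(1−α) = 6.08^0.57 = 2.7979.
Therefore s = 2.7979 × (n + g + δ) = 2.7979 × 0.143 = 0.4001.

s ≈ 0.400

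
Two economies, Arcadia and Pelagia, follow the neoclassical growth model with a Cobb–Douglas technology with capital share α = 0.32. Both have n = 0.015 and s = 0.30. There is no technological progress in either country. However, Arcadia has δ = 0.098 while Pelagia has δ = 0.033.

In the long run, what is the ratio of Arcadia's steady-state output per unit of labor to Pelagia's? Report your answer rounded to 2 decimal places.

ratio ≈ 0.67

Steady-state y* = [s/(n + δ)]^(α/(1−α)), so the ratio is [ (s_A/(n + δ)_A) / (s_P/(n + δ)_P) ]^0.4706.
s_A/(n + δ)_A = 0.30/0.113 = 2.6549; s_P/(n + δ)_P = 0.30/0.048 = 6.2500.
Ratio = (2.6549/6.2500)^0.4706 = 0.4248^0.4706 ≈ 0.6684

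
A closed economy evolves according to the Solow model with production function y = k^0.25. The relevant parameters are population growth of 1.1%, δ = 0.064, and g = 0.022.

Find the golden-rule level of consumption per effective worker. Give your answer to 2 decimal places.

At the golden rule, f'(k) = n + g + δ, so α·k^(α−1) = n + g + δ and k_gold = (α/(n + g + δ))^(1/(1−α)).
k_gold = (0.25/0.097)^(1/0.75) = 2.5773^1.3333 ≈ 3.5335
c_gold = f(k_gold) − (n + g + δ)·k_gold = 1.3710 − 0.097×3.5335 ≈ 1.0283

c_gold ≈ 1.03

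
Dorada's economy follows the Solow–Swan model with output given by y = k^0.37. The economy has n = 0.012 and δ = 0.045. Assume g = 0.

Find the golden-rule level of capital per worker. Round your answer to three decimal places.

The golden rule sets f'(k) = n + δ, i.e. α·k^(α−1) = n + δ.
So k^(1−α) = α / (n + δ) = 0.37 / 0.057 = 6.4912.
k_gold = 6.4912^(1/0.63) ≈ 19.4717

k_gold ≈ 19.472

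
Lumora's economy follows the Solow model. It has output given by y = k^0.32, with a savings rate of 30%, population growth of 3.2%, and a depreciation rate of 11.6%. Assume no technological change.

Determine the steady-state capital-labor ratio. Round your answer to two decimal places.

In steady state, investment equals break-even investment: s·k^α = (n + δ)·k.
Rearranging, k^(1−α) = s / (n + δ).
k^0.68 = 0.30 / (0.032 + 0.116) = 0.30 / 0.148 = 2.0270
k* = 2.0270^(1/0.68) ≈ 2.8265

k* ≈ 2.83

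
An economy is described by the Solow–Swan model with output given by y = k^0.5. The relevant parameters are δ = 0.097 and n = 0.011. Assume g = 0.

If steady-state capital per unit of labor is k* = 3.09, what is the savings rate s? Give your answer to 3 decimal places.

s ≈ 0.190

At the steady state, Δk = 0, so s·k^α = (n + δ)·k.
So s / (n + δ) = (k*)^(1−α) = 3.09^0.5 = 1.7578.
Therefore s = 1.7578 × (n + δ) = 1.7578 × 0.108 = 0.1898.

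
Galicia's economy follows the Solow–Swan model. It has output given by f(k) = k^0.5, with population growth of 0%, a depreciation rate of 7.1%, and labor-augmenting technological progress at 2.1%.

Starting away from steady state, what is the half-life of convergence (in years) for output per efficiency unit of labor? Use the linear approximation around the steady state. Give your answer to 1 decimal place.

about 15.1 years

Near the steady state the convergence rate is λ = (1 − α)(n + g + δ).
λ = (1 − 0.5) × 0.092 = 0.5 × 0.092 = 0.0460
Half-life = ln 2 / λ = 0.6931 / 0.0460 ≈ 15.07 years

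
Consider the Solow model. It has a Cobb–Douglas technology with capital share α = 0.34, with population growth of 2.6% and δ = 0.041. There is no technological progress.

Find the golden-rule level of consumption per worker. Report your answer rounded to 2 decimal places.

c_gold ≈ 1.52

At the golden rule, f'(k) = n + δ, so α·k^(α−1) = n + δ and k_gold = (α/(n + δ))^(1/(1−α)).
k_gold = (0.34/0.067)^(1/0.66) = 5.0746^1.5152 ≈ 11.7172
c_gold = f(k_gold) − (n + δ)·k_gold = 2.3089 − 0.067×11.7172 ≈ 1.5238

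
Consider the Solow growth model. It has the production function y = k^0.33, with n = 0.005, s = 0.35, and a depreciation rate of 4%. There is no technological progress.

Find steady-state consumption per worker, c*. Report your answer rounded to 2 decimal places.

c* ≈ 1.79

Steady state requires s·f(k) = (n + δ)·k, i.e. s·k^α = (n + δ)·k.
Rearranging, k^(1−α) = s / (n + δ).
k^0.67 = 0.35 / (0.005 + 0.040) = 0.35 / 0.045 = 7.7778
k* = 7.7778^(1/0.67) ≈ 21.3618
y* = (k*)^α = 21.3618^0.33 ≈ 2.7465
c* = (1 − s)·y* = (1 − 0.35) × 2.7465 ≈ 1.7852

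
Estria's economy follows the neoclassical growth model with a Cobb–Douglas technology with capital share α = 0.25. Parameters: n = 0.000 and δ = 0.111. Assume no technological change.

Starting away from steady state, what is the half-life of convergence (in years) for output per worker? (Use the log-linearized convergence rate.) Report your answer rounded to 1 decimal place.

t_½ ≈ 8.3 years

Near the steady state the convergence rate is λ = (1 − α)(n + δ).
λ = (1 − 0.25) × 0.111 = 0.75 × 0.111 = 0.08325
Half-life = ln 2 / λ = 0.6931 / 0.08325 ≈ 8.33 years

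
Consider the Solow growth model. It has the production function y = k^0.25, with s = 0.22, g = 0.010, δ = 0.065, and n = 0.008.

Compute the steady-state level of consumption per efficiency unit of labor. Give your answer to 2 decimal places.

c* = 1.08

At the steady state, Δk = 0, so s·k^α = (n + g + δ)·k.
Rearranging, k^(1−α) = s / (n + g + δ).
k^0.75 = 0.22 / (0.008 + 0.010 + 0.065) = 0.22 / 0.083 = 2.6506
k* = 2.6506^(1/0.75) ≈ 3.6682
y* = (k*)^α = 3.6682^0.25 ≈ 1.3839
c* = (1 − s)·y* = (1 − 0.22) × 1.3839 ≈ 1.0794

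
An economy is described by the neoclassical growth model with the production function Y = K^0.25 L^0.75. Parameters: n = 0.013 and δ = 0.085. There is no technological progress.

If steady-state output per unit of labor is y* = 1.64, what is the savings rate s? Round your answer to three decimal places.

Steady state requires s·f(k) = (n + δ)·k, i.e. s·k^α = (n + δ)·k.
Since y* = [s/(n + δ)]^(α/(1−α)), we have s/(n + δ) = (y*)^((1−α)/α) = 1.64^3 = 4.4109.
Therefore s = 4.4109 × (n + δ) = 4.4109 × 0.098 = 0.4323.

s ≈ 0.432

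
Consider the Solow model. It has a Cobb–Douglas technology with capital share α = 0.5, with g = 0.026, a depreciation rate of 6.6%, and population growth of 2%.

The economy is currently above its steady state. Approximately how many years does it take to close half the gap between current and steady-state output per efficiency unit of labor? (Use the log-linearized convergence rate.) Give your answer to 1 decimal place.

Near the steady state the convergence rate is λ = (1 − α)(n + g + δ).
λ = (1 − 0.5) × 0.112 = 0.5 × 0.112 = 0.0560
Half-life = ln 2 / λ = 0.6931 / 0.0560 ≈ 12.38 years

t_½ ≈ 12.4 years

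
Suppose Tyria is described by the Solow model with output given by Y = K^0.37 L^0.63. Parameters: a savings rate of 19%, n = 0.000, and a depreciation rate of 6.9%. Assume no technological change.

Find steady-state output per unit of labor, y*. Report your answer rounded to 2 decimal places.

Steady state requires s·f(k) = (n + δ)·k, i.e. s·k^α = (n + δ)·k.
Dividing both sides by k: k^(1−α) = s / (n + δ).
k^0.63 = 0.19 / (0.000 + 0.069) = 0.19 / 0.069 = 2.7536
k* = 2.7536^(1/0.63) ≈ 4.9918
y* = (k*)^α = 4.9918^0.37 ≈ 1.8128

y* ≈ 1.81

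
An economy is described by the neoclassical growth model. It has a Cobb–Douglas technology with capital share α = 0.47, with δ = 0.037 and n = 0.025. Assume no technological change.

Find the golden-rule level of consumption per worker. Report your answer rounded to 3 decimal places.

c_gold ≈ 3.194

At the golden rule, f'(k) = n + δ, so α·k^(α−1) = n + δ and k_gold = (α/(n + δ))^(1/(1−α)).
k_gold = (0.47/0.062)^(1/0.53) = 7.5806^1.8868 ≈ 45.6904
c_gold = f(k_gold) − (n + δ)·k_gold = 6.0272 − 0.062×45.6904 ≈ 3.1944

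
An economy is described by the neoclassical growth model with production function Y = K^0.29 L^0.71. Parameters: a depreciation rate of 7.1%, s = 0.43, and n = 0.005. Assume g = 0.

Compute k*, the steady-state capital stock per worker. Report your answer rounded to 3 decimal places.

k* ≈ 11.484

In steady state, investment equals break-even investment: s·k^α = (n + δ)·k.
Dividing both sides by k: k^(1−α) = s / (n + δ).
k^0.71 = 0.43 / (0.005 + 0.071) = 0.43 / 0.076 = 5.6579
k* = 5.6579^(1/0.71) ≈ 11.4836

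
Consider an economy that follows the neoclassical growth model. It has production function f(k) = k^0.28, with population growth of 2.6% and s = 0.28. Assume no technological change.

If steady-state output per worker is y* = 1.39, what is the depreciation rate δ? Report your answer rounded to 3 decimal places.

At the steady state, Δk = 0, so s·k^α = (n + δ)·k.
Since y* = [s/(n + δ)]^(α/(1−α)), we have s/(n + δ) = (y*)^((1−α)/α) = 1.39^2.5714 = 2.3321.
Therefore n + δ = s / 2.3321 = 0.28 / 2.3321 = 0.1201, so δ = 0.1201 − 0.026 = 0.0941.

δ ≈ 0.094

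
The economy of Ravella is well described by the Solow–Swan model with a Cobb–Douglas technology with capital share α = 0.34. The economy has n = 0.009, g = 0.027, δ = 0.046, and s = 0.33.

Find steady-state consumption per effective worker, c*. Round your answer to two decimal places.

Steady state requires s·f(k) = (n + g + δ)·k, i.e. s·k^α = (n + g + δ)·k.
Dividing both sides by k: k^(1−α) = s / (n + g + δ).
k^0.66 = 0.33 / (0.009 + 0.027 + 0.046) = 0.33 / 0.082 = 4.0244
k* = 4.0244^(1/0.66) ≈ 8.2454
y* = (k*)^α = 8.2454^0.34 ≈ 2.0489
c* = (1 − s)·y* = (1 − 0.33) × 2.0489 ≈ 1.3728

c* = 1.37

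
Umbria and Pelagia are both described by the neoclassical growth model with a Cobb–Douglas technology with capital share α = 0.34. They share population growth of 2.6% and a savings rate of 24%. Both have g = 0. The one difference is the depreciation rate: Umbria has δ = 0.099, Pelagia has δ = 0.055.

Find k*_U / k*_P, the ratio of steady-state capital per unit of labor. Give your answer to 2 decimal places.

Steady-state k* = [s/(n + δ)]^(1/(1−α)), so the ratio is [ (s_U/(n + δ)_U) / (s_P/(n + δ)_P) ]^1.5152.
s_U/(n + δ)_U = 0.24/0.125 = 1.9200; s_P/(n + δ)_P = 0.24/0.081 = 2.9630.
Ratio = (1.9200/2.9630)^1.5152 = 0.6480^1.5152 ≈ 0.5182

k*_U / k*_P ≈ 0.52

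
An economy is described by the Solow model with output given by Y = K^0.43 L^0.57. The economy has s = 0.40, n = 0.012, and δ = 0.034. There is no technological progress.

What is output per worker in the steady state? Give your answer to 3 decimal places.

At the steady state, Δk = 0, so s·k^α = (n + δ)·k.
Dividing both sides by k: k^(1−α) = s / (n + δ).
k^0.57 = 0.40 / (0.012 + 0.034) = 0.40 / 0.046 = 8.6957
k* = 8.6957^(1/0.57) ≈ 44.4532
y* = (k*)^α = 44.4532^0.43 ≈ 5.1121

y* ≈ 5.112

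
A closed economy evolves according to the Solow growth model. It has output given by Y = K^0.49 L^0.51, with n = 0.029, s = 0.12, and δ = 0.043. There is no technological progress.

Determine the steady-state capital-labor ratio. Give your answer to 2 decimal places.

k* = 2.72

Steady state requires s·f(k) = (n + δ)·k, i.e. s·k^α = (n + δ)·k.
Rearranging, k^(1−α) = s / (n + δ).
k^0.51 = 0.12 / (0.029 + 0.043) = 0.12 / 0.072 = 1.6667
k* = 1.6667^(1/0.51) ≈ 2.7228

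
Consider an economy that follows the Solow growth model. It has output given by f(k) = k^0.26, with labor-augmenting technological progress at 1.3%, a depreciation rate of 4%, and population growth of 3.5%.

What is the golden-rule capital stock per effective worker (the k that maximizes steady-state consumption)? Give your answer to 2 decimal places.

k_gold ≈ 4.32

The golden rule sets f'(k) = n + g + δ, i.e. α·k^(α−1) = n + g + δ.
So k^(1−α) = α / (n + g + δ) = 0.26 / 0.088 = 2.9545.
k_gold = 2.9545^(1/0.74) ≈ 4.3230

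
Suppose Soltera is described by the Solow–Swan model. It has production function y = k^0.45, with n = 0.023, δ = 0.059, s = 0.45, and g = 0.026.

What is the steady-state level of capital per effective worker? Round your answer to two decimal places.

In steady state, investment equals break-even investment: s·k^α = (n + g + δ)·k.
Dividing both sides by k: k^(1−α) = s / (n + g + δ).
k^0.55 = 0.45 / (0.023 + 0.026 + 0.059) = 0.45 / 0.108 = 4.1667
k* = 4.1667^(1/0.55) ≈ 13.3935

k* ≈ 13.39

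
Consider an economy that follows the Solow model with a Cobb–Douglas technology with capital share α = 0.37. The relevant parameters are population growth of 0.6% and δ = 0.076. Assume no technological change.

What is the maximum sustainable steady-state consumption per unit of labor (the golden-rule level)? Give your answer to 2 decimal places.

At the golden rule, f'(k) = n + δ, so α·k^(α−1) = n + δ and k_gold = (α/(n + δ))^(1/(1−α)).
k_gold = (0.37/0.082)^(1/0.63) = 4.5122^1.5873 ≈ 10.9323
c_gold = f(k_gold) − (n + δ)·k_gold = 2.4228 − 0.082×10.9323 ≈ 1.5264

c_gold ≈ 1.53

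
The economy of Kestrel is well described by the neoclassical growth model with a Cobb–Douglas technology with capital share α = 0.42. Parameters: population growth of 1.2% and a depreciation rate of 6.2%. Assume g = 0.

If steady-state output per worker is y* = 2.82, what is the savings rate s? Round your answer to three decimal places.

Steady state requires s·f(k) = (n + δ)·k, i.e. s·k^α = (n + δ)·k.
Since y* = [s/(n + δ)]^(α/(1−α)), we have s/(n + δ) = (y*)^((1−α)/α) = 2.82^1.381 = 4.1859.
Therefore s = 4.1859 × (n + δ) = 4.1859 × 0.074 = 0.3098.

s ≈ 0.310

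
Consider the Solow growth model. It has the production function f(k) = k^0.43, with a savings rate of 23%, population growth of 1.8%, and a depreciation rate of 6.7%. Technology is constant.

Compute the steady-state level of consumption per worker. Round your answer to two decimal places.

Steady state requires s·f(k) = (n + δ)·k, i.e. s·k^α = (n + δ)·k.
Dividing both sides by k: k^(1−α) = s / (n + δ).
k^0.57 = 0.23 / (0.018 + 0.067) = 0.23 / 0.085 = 2.7059
k* = 2.7059^(1/0.57) ≈ 5.7338
y* = (k*)^α = 5.7338^0.43 ≈ 2.1190
c* = (1 − s)·y* = (1 − 0.23) × 2.1190 ≈ 1.6316

c* = 1.63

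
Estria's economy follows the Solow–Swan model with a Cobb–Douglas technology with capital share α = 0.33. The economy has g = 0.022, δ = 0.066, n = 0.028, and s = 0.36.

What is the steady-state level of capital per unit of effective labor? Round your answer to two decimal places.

k* = 5.42

Steady state requires s·f(k) = (n + g + δ)·k, i.e. s·k^α = (n + g + δ)·k.
Rearranging, k^(1−α) = s / (n + g + δ).
k^0.67 = 0.36 / (0.028 + 0.022 + 0.066) = 0.36 / 0.116 = 3.1034
k* = 3.1034^(1/0.67) ≈ 5.4211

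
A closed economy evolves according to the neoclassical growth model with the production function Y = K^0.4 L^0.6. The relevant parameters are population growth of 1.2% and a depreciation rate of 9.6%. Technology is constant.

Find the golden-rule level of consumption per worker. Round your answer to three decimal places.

c_gold ≈ 1.436

At the golden rule, f'(k) = n + δ, so α·k^(α−1) = n + δ and k_gold = (α/(n + δ))^(1/(1−α)).
k_gold = (0.4/0.108)^(1/0.6) = 3.7037^1.6667 ≈ 8.8664
c_gold = f(k_gold) − (n + δ)·k_gold = 2.3939 − 0.108×8.8664 ≈ 1.4363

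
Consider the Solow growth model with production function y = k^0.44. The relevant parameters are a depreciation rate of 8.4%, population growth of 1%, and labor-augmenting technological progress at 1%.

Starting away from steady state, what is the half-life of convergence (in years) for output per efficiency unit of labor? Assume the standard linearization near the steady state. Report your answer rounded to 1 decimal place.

Near the steady state the convergence rate is λ = (1 − α)(n + g + δ).
λ = (1 − 0.44) × 0.104 = 0.56 × 0.104 = 0.05824
Half-life = ln 2 / λ = 0.6931 / 0.05824 ≈ 11.90 years

half-life ≈ 11.9 years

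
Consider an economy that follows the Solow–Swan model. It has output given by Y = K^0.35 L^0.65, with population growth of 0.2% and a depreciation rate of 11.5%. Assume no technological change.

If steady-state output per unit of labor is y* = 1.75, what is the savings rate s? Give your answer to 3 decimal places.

In steady state, investment equals break-even investment: s·k^α = (n + δ)·k.
Since y* = [s/(n + δ)]^(α/(1−α)), we have s/(n + δ) = (y*)^((1−α)/α) = 1.75^1.8571 = 2.8271.
Therefore s = 2.8271 × (n + δ) = 2.8271 × 0.117 = 0.3308.

s ≈ 0.331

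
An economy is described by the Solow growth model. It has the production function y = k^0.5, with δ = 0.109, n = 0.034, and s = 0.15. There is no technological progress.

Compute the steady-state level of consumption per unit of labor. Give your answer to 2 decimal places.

c* = 0.89

Steady state requires s·f(k) = (n + δ)·k, i.e. s·k^α = (n + δ)·k.
Rearranging, k^(1−α) = s / (n + δ).
k^0.5 = 0.15 / (0.034 + 0.109) = 0.15 / 0.143 = 1.0490
k* = 1.0490^(1/0.5) ≈ 1.1004
y* = (k*)^α = 1.1004^0.5 ≈ 1.0490
c* = (1 − s)·y* = (1 − 0.15) × 1.0490 ≈ 0.8917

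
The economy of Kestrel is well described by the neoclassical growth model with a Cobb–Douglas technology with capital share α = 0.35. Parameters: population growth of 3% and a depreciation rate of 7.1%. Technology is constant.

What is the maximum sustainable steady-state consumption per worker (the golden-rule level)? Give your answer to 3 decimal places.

c_gold ≈ 1.269

At the golden rule, f'(k) = n + δ, so α·k^(α−1) = n + δ and k_gold = (α/(n + δ))^(1/(1−α)).
k_gold = (0.35/0.101)^(1/0.65) = 3.4653^1.5385 ≈ 6.7669
c_gold = f(k_gold) − (n + δ)·k_gold = 1.9527 − 0.101×6.7669 ≈ 1.2692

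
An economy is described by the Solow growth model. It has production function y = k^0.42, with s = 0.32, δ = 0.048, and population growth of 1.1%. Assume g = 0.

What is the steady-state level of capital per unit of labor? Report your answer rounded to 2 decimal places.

k* = 18.45

Steady state requires s·f(k) = (n + δ)·k, i.e. s·k^α = (n + δ)·k.
Dividing both sides by k: k^(1−α) = s / (n + δ).
k^0.58 = 0.32 / (0.011 + 0.048) = 0.32 / 0.059 = 5.4237
k* = 5.4237^(1/0.58) ≈ 18.4513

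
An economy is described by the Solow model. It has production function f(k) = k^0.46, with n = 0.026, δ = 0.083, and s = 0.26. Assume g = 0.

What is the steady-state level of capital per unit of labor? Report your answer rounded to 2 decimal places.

k* ≈ 5.00

Steady state requires s·f(k) = (n + δ)·k, i.e. s·k^α = (n + δ)·k.
Rearranging, k^(1−α) = s / (n + δ).
k^0.54 = 0.26 / (0.026 + 0.083) = 0.26 / 0.109 = 2.3853
k* = 2.3853^(1/0.54) ≈ 5.0021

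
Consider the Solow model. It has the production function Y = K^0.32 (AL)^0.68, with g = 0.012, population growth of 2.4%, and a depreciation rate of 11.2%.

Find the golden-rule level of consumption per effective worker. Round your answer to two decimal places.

c_gold ≈ 0.98

At the golden rule, f'(k) = n + g + δ, so α·k^(α−1) = n + g + δ and k_gold = (α/(n + g + δ))^(1/(1−α)).
k_gold = (0.32/0.148)^(1/0.68) = 2.1622^1.4706 ≈ 3.1081
c_gold = f(k_gold) − (n + g + δ)·k_gold = 1.4375 − 0.148×3.1081 ≈ 0.9775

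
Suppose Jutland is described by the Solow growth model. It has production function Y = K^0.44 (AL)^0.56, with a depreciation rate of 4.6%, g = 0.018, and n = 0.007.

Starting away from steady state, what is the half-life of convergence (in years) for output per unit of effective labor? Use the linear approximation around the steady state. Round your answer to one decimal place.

half-life ≈ 17.4 years

Near the steady state the convergence rate is λ = (1 − α)(n + g + δ).
λ = (1 − 0.44) × 0.071 = 0.56 × 0.071 = 0.03976
Half-life = ln 2 / λ = 0.6931 / 0.03976 ≈ 17.43 years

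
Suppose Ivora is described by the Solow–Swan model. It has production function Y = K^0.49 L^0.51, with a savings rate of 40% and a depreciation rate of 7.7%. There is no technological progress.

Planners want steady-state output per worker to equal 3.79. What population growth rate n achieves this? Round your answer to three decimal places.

Steady state requires s·f(k) = (n + δ)·k, i.e. s·k^α = (n + δ)·k.
Since y* = [s/(n + δ)]^(α/(1−α)), we have s/(n + δ) = (y*)^((1−α)/α) = 3.79^1.0408 = 4.0017.
Therefore n + δ = s / 4.0017 = 0.40 / 4.0017 = 0.1000, so n = 0.1000 − 0.077 = 0.0230.

n ≈ 0.023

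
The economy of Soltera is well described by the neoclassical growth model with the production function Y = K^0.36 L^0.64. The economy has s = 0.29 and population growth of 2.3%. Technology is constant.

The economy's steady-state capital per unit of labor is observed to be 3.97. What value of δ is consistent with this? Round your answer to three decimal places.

At the steady state, Δk = 0, so s·k^α = (n + δ)·k.
So s / (n + δ) = (k*)^(1−α) = 3.97^0.64 = 2.4167.
Therefore n + δ = s / 2.4167 = 0.29 / 2.4167 = 0.1200, so δ = 0.1200 − 0.023 = 0.0970.

δ ≈ 0.097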